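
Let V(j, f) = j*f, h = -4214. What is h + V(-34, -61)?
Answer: -2140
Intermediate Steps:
V(j, f) = f*j
h + V(-34, -61) = -4214 - 61*(-34) = -4214 + 2074 = -2140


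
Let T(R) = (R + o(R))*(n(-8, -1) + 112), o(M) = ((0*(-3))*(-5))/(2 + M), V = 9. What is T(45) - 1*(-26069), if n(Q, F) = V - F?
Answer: 31559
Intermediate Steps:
o(M) = 0 (o(M) = (0*(-5))/(2 + M) = 0/(2 + M) = 0)
n(Q, F) = 9 - F
T(R) = 122*R (T(R) = (R + 0)*((9 - 1*(-1)) + 112) = R*((9 + 1) + 112) = R*(10 + 112) = R*122 = 122*R)
T(45) - 1*(-26069) = 122*45 - 1*(-26069) = 5490 + 26069 = 31559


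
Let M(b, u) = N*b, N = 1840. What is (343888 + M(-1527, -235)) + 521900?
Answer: -1943892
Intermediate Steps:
M(b, u) = 1840*b
(343888 + M(-1527, -235)) + 521900 = (343888 + 1840*(-1527)) + 521900 = (343888 - 2809680) + 521900 = -2465792 + 521900 = -1943892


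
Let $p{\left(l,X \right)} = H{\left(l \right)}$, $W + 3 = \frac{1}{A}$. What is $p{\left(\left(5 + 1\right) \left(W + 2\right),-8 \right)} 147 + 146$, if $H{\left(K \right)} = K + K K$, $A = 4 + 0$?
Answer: $\frac{9845}{4} \approx 2461.3$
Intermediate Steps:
$A = 4$
$W = - \frac{11}{4}$ ($W = -3 + \frac{1}{4} = - \frac{11}{4} \approx -2.75$)
$H{\left(K \right)} = K + K^{2}$
$p{\left(l,X \right)} = l \left(1 + l\right)$
$p{\left(\left(5 + 1\right) \left(W + 2\right),-8 \right)} 147 + 146 = \left(5 + 1\right) \left(- \frac{11}{4} + 2\right) \left(1 + \left(5 + 1\right) \left(- \frac{11}{4} + 2\right)\right) 147 + 146 = 6 \left(- \frac{3}{4}\right) \left(1 + 6 \left(- \frac{3}{4}\right)\right) 147 + 146 = - \frac{9 \left(1 - \frac{9}{2}\right)}{2} \cdot 147 + 146 = \left(- \frac{9}{2}\right) \left(- \frac{7}{2}\right) 147 + 146 = \frac{63}{4} \cdot 147 + 146 = \frac{9261}{4} + 146 = \frac{9845}{4}$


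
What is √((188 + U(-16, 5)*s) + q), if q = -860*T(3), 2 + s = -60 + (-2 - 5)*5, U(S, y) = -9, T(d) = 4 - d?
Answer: √201 ≈ 14.177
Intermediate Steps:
s = -97 (s = -2 + (-60 + (-2 - 5)*5) = -2 + (-60 - 7*5) = -2 + (-60 - 35) = -2 - 95 = -97)
q = -860 (q = -860*(4 - 1*3) = -860*(4 - 3) = -860*1 = -860)
√((188 + U(-16, 5)*s) + q) = √((188 - 9*(-97)) - 860) = √((188 + 873) - 860) = √(1061 - 860) = √201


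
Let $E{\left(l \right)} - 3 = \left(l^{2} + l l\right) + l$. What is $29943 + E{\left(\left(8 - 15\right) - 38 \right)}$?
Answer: $33951$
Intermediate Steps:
$E{\left(l \right)} = 3 + l + 2 l^{2}$ ($E{\left(l \right)} = 3 + \left(\left(l^{2} + l l\right) + l\right) = 3 + \left(\left(l^{2} + l^{2}\right) + l\right) = 3 + \left(2 l^{2} + l\right) = 3 + \left(l + 2 l^{2}\right) = 3 + l + 2 l^{2}$)
$29943 + E{\left(\left(8 - 15\right) - 38 \right)} = 29943 + \left(3 + \left(\left(8 - 15\right) - 38\right) + 2 \left(\left(8 - 15\right) - 38\right)^{2}\right) = 29943 + \left(3 - 45 + 2 \left(-7 - 38\right)^{2}\right) = 29943 + \left(3 - 45 + 2 \left(-45\right)^{2}\right) = 29943 + \left(3 - 45 + 2 \cdot 2025\right) = 29943 + \left(3 - 45 + 4050\right) = 29943 + 4008 = 33951$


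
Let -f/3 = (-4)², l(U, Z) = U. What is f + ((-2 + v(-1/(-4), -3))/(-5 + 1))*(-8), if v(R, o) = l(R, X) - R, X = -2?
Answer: -52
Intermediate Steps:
v(R, o) = 0 (v(R, o) = R - R = 0)
f = -48 (f = -3*(-4)² = -3*16 = -48)
f + ((-2 + v(-1/(-4), -3))/(-5 + 1))*(-8) = -48 + ((-2 + 0)/(-5 + 1))*(-8) = -48 - 2/(-4)*(-8) = -48 - 2*(-¼)*(-8) = -48 + (½)*(-8) = -48 - 4 = -52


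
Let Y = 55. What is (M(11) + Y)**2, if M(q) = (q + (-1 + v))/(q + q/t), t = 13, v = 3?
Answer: 74632321/23716 ≈ 3146.9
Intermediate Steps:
M(q) = 13*(2 + q)/(14*q) (M(q) = (q + (-1 + 3))/(q + q/13) = (q + 2)/(q + q*(1/13)) = (2 + q)/(q + q/13) = (2 + q)/((14*q/13)) = (2 + q)*(13/(14*q)) = 13*(2 + q)/(14*q))
(M(11) + Y)**2 = ((13/14)*(2 + 11)/11 + 55)**2 = ((13/14)*(1/11)*13 + 55)**2 = (169/154 + 55)**2 = (8639/154)**2 = 74632321/23716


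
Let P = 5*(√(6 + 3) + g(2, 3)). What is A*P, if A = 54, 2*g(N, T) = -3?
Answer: 405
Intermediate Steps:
g(N, T) = -3/2 (g(N, T) = (½)*(-3) = -3/2)
P = 15/2 (P = 5*(√(6 + 3) - 3/2) = 5*(√9 - 3/2) = 5*(3 - 3/2) = 5*(3/2) = 15/2 ≈ 7.5000)
A*P = 54*(15/2) = 405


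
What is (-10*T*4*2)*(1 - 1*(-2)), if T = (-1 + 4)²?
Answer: -2160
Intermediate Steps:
T = 9 (T = 3² = 9)
(-10*T*4*2)*(1 - 1*(-2)) = (-10*9*4*2)*(1 - 1*(-2)) = (-360*2)*(1 + 2) = -10*72*3 = -720*3 = -2160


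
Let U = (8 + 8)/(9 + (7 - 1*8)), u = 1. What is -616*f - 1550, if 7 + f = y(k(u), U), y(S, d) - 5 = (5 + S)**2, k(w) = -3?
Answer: -2782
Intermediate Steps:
U = 2 (U = 16/(9 + (7 - 8)) = 16/(9 - 1) = 16/8 = 16*(1/8) = 2)
y(S, d) = 5 + (5 + S)**2
f = 2 (f = -7 + (5 + (5 - 3)**2) = -7 + (5 + 2**2) = -7 + (5 + 4) = -7 + 9 = 2)
-616*f - 1550 = -616*2 - 1550 = -1232 - 1550 = -2782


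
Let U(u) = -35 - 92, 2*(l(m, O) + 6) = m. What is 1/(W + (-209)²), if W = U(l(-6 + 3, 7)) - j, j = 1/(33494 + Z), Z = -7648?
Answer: 25846/1125696683 ≈ 2.2960e-5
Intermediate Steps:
l(m, O) = -6 + m/2
U(u) = -127
j = 1/25846 (j = 1/(33494 - 7648) = 1/25846 ≈ 3.8691e-5)
W = -3282443/25846 (W = -127 - 1*1/25846 = -127 - 1/25846 = -3282443/25846 ≈ -127.00)
1/(W + (-209)²) = 1/(-3282443/25846 + (-209)²) = 1/(-3282443/25846 + 43681) = 1/(1125696683/25846) = 25846/1125696683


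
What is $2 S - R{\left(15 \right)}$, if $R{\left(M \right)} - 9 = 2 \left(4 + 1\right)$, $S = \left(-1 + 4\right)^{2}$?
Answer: $-1$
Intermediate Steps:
$S = 9$ ($S = 3^{2} = 9$)
$R{\left(M \right)} = 19$ ($R{\left(M \right)} = 9 + 2 \left(4 + 1\right) = 9 + 2 \cdot 5 = 9 + 10 = 19$)
$2 S - R{\left(15 \right)} = 2 \cdot 9 - 19 = 18 - 19 = -1$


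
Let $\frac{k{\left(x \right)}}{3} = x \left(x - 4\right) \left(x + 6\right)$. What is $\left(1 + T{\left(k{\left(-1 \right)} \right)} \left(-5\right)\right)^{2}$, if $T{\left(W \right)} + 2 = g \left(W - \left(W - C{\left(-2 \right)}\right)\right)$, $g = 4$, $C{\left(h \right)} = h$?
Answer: $2601$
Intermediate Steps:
$k{\left(x \right)} = 3 x \left(-4 + x\right) \left(6 + x\right)$ ($k{\left(x \right)} = 3 x \left(x - 4\right) \left(x + 6\right) = 3 x \left(-4 + x\right) \left(6 + x\right)$)
$T{\left(W \right)} = -10$ ($T{\left(W \right)} = -2 + 4 \left(W - \left(2 + W\right)\right) = -2 + 4 \left(-2\right) = -2 - 8 = -10$)
$\left(1 + T{\left(k{\left(-1 \right)} \right)} \left(-5\right)\right)^{2} = \left(1 - -50\right)^{2} = \left(1 + 50\right)^{2} = 51^{2} = 2601$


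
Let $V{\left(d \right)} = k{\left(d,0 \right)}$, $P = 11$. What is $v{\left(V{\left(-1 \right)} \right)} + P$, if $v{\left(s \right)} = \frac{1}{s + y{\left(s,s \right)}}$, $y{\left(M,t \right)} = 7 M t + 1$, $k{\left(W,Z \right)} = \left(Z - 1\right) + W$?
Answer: $\frac{298}{27} \approx 11.037$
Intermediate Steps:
$k{\left(W,Z \right)} = -1 + W + Z$ ($k{\left(W,Z \right)} = \left(-1 + Z\right) + W = -1 + W + Z$)
$y{\left(M,t \right)} = 1 + 7 M t$ ($y{\left(M,t \right)} = 7 M t + 1 = 1 + 7 M t$)
$V{\left(d \right)} = -1 + d$ ($V{\left(d \right)} = -1 + d + 0 = -1 + d$)
$v{\left(s \right)} = \frac{1}{1 + s + 7 s^{2}}$ ($v{\left(s \right)} = \frac{1}{s + \left(1 + 7 s s\right)} = \frac{1}{s + \left(1 + 7 s^{2}\right)} = \frac{1}{1 + s + 7 s^{2}}$)
$v{\left(V{\left(-1 \right)} \right)} + P = \frac{1}{1 - 2 + 7 \left(-1 - 1\right)^{2}} + 11 = \frac{1}{1 - 2 + 7 \left(-2\right)^{2}} + 11 = \frac{1}{1 - 2 + 7 \cdot 4} + 11 = \frac{1}{1 - 2 + 28} + 11 = \frac{1}{27} + 11 = \frac{298}{27}$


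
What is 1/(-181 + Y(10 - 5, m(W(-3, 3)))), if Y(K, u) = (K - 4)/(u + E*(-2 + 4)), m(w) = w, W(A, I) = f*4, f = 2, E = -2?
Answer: -4/723 ≈ -0.0055325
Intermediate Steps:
W(A, I) = 8 (W(A, I) = 2*4 = 8)
Y(K, u) = (-4 + K)/(-4 + u) (Y(K, u) = (K - 4)/(u - 2*(-2 + 4)) = (-4 + K)/(u - 2*2) = (-4 + K)/(u - 4) = (-4 + K)/(-4 + u))
1/(-181 + Y(10 - 5, m(W(-3, 3)))) = 1/(-181 + (-4 + (10 - 5))/(-4 + 8)) = 1/(-181 + (-4 + 5)/4) = 1/(-181 + (1/4)*1) = 1/(-181 + 1/4) = 1/(-723/4) = -4/723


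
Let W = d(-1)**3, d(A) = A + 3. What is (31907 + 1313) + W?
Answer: 33228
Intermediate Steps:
d(A) = 3 + A
W = 8 (W = (3 - 1)**3 = 2**3 = 8)
(31907 + 1313) + W = (31907 + 1313) + 8 = 33220 + 8 = 33228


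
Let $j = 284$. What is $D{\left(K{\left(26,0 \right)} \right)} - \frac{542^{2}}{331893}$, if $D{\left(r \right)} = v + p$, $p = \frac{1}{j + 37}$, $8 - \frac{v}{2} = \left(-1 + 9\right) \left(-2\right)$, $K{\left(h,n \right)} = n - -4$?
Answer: $\frac{1673280331}{35512551} \approx 47.118$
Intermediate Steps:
$K{\left(h,n \right)} = 4 + n$ ($K{\left(h,n \right)} = n + 4 = 4 + n$)
$v = 48$ ($v = 16 - 2 \left(-1 + 9\right) \left(-2\right) = 16 - 2 \cdot 8 \left(-2\right) = 16 - -32 = 16 + 32 = 48$)
$p = \frac{1}{321}$ ($p = \frac{1}{284 + 37} = \frac{1}{321} \approx 0.0031153$)
$D{\left(r \right)} = \frac{15409}{321}$ ($D{\left(r \right)} = 48 + \frac{1}{321} = \frac{15409}{321}$)
$D{\left(K{\left(26,0 \right)} \right)} - \frac{542^{2}}{331893} = \frac{15409}{321} - \frac{542^{2}}{331893} = \frac{15409}{321} - 293764 \cdot \frac{1}{331893} = \frac{15409}{321} - \frac{293764}{331893} = \frac{1673280331}{35512551}$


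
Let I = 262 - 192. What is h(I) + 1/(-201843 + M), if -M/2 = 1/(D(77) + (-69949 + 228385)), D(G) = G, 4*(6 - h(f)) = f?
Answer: -735879324629/63989478922 ≈ -11.500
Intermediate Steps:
I = 70
h(f) = 6 - f/4
M = -2/158513 (M = -2/(77 + (-69949 + 228385)) = -2/(77 + 158436) = -2/158513 ≈ -1.2617e-5)
h(I) + 1/(-201843 + M) = (6 - ¼*70) + 1/(-201843 - 2/158513) = (6 - 35/2) + 1/(-31994739461/158513) = -23/2 - 158513/31994739461 = -735879324629/63989478922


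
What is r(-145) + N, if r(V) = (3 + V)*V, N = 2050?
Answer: 22640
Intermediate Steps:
r(V) = V*(3 + V)
r(-145) + N = -145*(3 - 145) + 2050 = -145*(-142) + 2050 = 20590 + 2050 = 22640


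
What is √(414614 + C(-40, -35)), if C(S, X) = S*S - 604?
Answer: √415610 ≈ 644.68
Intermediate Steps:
C(S, X) = -604 + S² (C(S, X) = S² - 604 = -604 + S²)
√(414614 + C(-40, -35)) = √(414614 + (-604 + (-40)²)) = √(414614 + (-604 + 1600)) = √(414614 + 996) = √415610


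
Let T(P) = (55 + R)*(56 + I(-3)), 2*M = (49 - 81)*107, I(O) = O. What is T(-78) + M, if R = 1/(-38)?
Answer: 45661/38 ≈ 1201.6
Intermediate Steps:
R = -1/38 ≈ -0.026316
M = -1712 (M = ((49 - 81)*107)/2 = (-32*107)/2 = (1/2)*(-3424) = -1712)
T(P) = 110717/38 (T(P) = (55 - 1/38)*(56 - 3) = (2089/38)*53 = 110717/38)
T(-78) + M = 110717/38 - 1712 = 45661/38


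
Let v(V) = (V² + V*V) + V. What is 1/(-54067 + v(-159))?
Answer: -1/3664 ≈ -0.00027293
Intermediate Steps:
v(V) = V + 2*V² (v(V) = (V² + V²) + V = 2*V² + V = V + 2*V²)
1/(-54067 + v(-159)) = 1/(-54067 - 159*(1 + 2*(-159))) = 1/(-54067 - 159*(1 - 318)) = 1/(-54067 - 159*(-317)) = 1/(-54067 + 50403) = 1/(-3664) = -1/3664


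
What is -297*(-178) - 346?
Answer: 52520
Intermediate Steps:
-297*(-178) - 346 = 52866 - 346 = 52520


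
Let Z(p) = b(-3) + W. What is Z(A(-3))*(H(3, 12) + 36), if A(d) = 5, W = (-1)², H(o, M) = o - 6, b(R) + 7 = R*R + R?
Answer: 0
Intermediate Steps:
b(R) = -7 + R + R² (b(R) = -7 + (R*R + R) = -7 + (R² + R) = -7 + (R + R²) = -7 + R + R²)
H(o, M) = -6 + o
W = 1
Z(p) = 0 (Z(p) = (-7 - 3 + (-3)²) + 1 = (-7 - 3 + 9) + 1 = -1 + 1 = 0)
Z(A(-3))*(H(3, 12) + 36) = 0*((-6 + 3) + 36) = 0*(-3 + 36) = 0*33 = 0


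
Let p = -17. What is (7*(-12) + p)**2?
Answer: 10201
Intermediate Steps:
(7*(-12) + p)**2 = (7*(-12) - 17)**2 = (-84 - 17)**2 = (-101)**2 = 10201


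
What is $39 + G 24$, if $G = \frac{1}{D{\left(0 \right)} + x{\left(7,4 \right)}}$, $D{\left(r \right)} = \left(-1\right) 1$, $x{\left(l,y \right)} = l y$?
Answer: $\frac{359}{9} \approx 39.889$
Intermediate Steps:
$D{\left(r \right)} = -1$
$G = \frac{1}{27}$ ($G = \frac{1}{-1 + 7 \cdot 4} = \frac{1}{-1 + 28} = \frac{1}{27} \approx 0.037037$)
$39 + G 24 = 39 + \frac{1}{27} \cdot 24 = 39 + \frac{8}{9} = \frac{359}{9}$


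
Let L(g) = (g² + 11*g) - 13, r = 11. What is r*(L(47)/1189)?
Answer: 29843/1189 ≈ 25.099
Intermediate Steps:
L(g) = -13 + g² + 11*g
r*(L(47)/1189) = 11*((-13 + 47² + 11*47)/1189) = 11*((-13 + 2209 + 517)*(1/1189)) = 11*(2713*(1/1189)) = 11*(2713/1189) = 29843/1189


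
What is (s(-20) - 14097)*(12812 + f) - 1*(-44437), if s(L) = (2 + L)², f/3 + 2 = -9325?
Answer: 208967074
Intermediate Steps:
f = -27981 (f = -6 + 3*(-9325) = -6 - 27975 = -27981)
(s(-20) - 14097)*(12812 + f) - 1*(-44437) = ((2 - 20)² - 14097)*(12812 - 27981) - 1*(-44437) = ((-18)² - 14097)*(-15169) + 44437 = (324 - 14097)*(-15169) + 44437 = -13773*(-15169) + 44437 = 208922637 + 44437 = 208967074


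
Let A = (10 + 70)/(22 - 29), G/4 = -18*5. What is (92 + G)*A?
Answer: 21440/7 ≈ 3062.9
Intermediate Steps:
G = -360 (G = 4*(-18*5) = 4*(-90) = -360)
A = -80/7 (A = 80/(-7) = 80*(-⅐) = -80/7 ≈ -11.429)
(92 + G)*A = (92 - 360)*(-80/7) = -268*(-80/7) = 21440/7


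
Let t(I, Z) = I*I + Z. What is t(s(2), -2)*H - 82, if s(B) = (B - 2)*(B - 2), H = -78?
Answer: 74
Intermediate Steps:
s(B) = (-2 + B)**2 (s(B) = (-2 + B)*(-2 + B) = (-2 + B)**2)
t(I, Z) = Z + I**2 (t(I, Z) = I**2 + Z = Z + I**2)
t(s(2), -2)*H - 82 = (-2 + ((-2 + 2)**2)**2)*(-78) - 82 = (-2 + (0**2)**2)*(-78) - 82 = (-2 + 0**2)*(-78) - 82 = (-2 + 0)*(-78) - 82 = -2*(-78) - 82 = 156 - 82 = 74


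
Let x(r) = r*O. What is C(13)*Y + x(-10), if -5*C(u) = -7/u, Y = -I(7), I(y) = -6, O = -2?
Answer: 1342/65 ≈ 20.646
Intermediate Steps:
Y = 6 (Y = -1*(-6) = 6)
x(r) = -2*r (x(r) = r*(-2) = -2*r)
C(u) = 7/(5*u) (C(u) = -(-7)/(5*u) = 7/(5*u))
C(13)*Y + x(-10) = ((7/5)/13)*6 - 2*(-10) = ((7/5)*(1/13))*6 + 20 = (7/65)*6 + 20 = 42/65 + 20 = 1342/65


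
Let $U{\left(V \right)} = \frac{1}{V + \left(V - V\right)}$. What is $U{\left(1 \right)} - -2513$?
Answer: $2514$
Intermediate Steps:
$U{\left(V \right)} = \frac{1}{V}$ ($U{\left(V \right)} = \frac{1}{V + 0} = \frac{1}{V}$)
$U{\left(1 \right)} - -2513 = 1^{-1} - -2513 = 1 + 2513 = 2514$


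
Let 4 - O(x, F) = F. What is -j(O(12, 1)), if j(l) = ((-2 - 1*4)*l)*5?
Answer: 90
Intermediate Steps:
O(x, F) = 4 - F
j(l) = -30*l (j(l) = ((-2 - 4)*l)*5 = -6*l*5 = -30*l)
-j(O(12, 1)) = -(-30)*(4 - 1*1) = -(-30)*(4 - 1) = -(-30)*3 = -1*(-90) = 90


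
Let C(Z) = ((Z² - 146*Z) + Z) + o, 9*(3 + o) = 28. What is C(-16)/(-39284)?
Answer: -23185/353556 ≈ -0.065577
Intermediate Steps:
o = ⅑ (o = -3 + (⅑)*28 = -3 + 28/9 = ⅑ ≈ 0.11111)
C(Z) = ⅑ + Z² - 145*Z (C(Z) = ((Z² - 146*Z) + Z) + ⅑ = (Z² - 145*Z) + ⅑ = ⅑ + Z² - 145*Z)
C(-16)/(-39284) = (⅑ + (-16)² - 145*(-16))/(-39284) = (⅑ + 256 + 2320)*(-1/39284) = (23185/9)*(-1/39284) = -23185/353556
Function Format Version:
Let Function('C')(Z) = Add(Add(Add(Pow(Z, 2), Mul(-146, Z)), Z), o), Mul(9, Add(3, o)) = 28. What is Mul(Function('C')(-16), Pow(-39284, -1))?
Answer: Rational(-23185, 353556) ≈ -0.065577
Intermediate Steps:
o = Rational(1, 9) (o = Add(-3, Mul(Rational(1, 9), 28)) = Add(-3, Rational(28, 9)) = Rational(1, 9) ≈ 0.11111)
Function('C')(Z) = Add(Rational(1, 9), Pow(Z, 2), Mul(-145, Z)) (Function('C')(Z) = Add(Add(Add(Pow(Z, 2), Mul(-146, Z)), Z), Rational(1, 9)) = Add(Add(Pow(Z, 2), Mul(-145, Z)), Rational(1, 9)) = Add(Rational(1, 9), Pow(Z, 2), Mul(-145, Z)))
Mul(Function('C')(-16), Pow(-39284, -1)) = Mul(Add(Rational(1, 9), Pow(-16, 2), Mul(-145, -16)), Pow(-39284, -1)) = Mul(Add(Rational(1, 9), 256, 2320), Rational(-1, 39284)) = Mul(Rational(23185, 9), Rational(-1, 39284)) = Rational(-23185, 353556)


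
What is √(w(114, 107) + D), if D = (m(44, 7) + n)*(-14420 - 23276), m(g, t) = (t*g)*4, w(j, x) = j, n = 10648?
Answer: I*√447828366 ≈ 21162.0*I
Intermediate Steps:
m(g, t) = 4*g*t (m(g, t) = (g*t)*4 = 4*g*t)
D = -447828480 (D = (4*44*7 + 10648)*(-14420 - 23276) = (1232 + 10648)*(-37696) = 11880*(-37696) = -447828480)
√(w(114, 107) + D) = √(114 - 447828480) = √(-447828366) = I*√447828366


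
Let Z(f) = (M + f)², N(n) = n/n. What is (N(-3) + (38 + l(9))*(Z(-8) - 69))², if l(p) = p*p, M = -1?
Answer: 2042041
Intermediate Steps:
N(n) = 1
l(p) = p²
Z(f) = (-1 + f)²
(N(-3) + (38 + l(9))*(Z(-8) - 69))² = (1 + (38 + 9²)*((-1 - 8)² - 69))² = (1 + (38 + 81)*((-9)² - 69))² = (1 + 119*(81 - 69))² = (1 + 119*12)² = (1 + 1428)² = 1429² = 2042041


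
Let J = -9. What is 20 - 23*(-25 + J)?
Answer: 802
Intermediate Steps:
20 - 23*(-25 + J) = 20 - 23*(-25 - 9) = 20 - 23*(-34) = 20 + 782 = 802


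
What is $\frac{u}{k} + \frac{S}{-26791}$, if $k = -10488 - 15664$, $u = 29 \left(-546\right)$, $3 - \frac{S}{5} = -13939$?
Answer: $- \frac{99917659}{50045588} \approx -1.9965$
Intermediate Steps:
$S = 69710$ ($S = 15 - -69695 = 15 + 69695 = 69710$)
$u = -15834$
$k = -26152$ ($k = -10488 - 15664 = -26152$)
$\frac{u}{k} + \frac{S}{-26791} = - \frac{15834}{-26152} + \frac{69710}{-26791} = \left(-15834\right) \left(- \frac{1}{26152}\right) + 69710 \left(- \frac{1}{26791}\right) = \frac{1131}{1868} - \frac{69710}{26791} = - \frac{99917659}{50045588}$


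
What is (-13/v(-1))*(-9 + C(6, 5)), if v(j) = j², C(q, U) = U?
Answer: 52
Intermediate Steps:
(-13/v(-1))*(-9 + C(6, 5)) = (-13/((-1)²))*(-9 + 5) = -13/1*(-4) = -13*1*(-4) = -13*(-4) = 52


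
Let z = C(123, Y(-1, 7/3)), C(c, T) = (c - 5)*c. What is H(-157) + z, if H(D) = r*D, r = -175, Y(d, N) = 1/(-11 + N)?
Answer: 41989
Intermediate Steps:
H(D) = -175*D
C(c, T) = c*(-5 + c) (C(c, T) = (-5 + c)*c = c*(-5 + c))
z = 14514 (z = 123*(-5 + 123) = 123*118 = 14514)
H(-157) + z = -175*(-157) + 14514 = 27475 + 14514 = 41989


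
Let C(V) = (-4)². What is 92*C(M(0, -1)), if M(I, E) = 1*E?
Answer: 1472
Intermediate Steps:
M(I, E) = E
C(V) = 16
92*C(M(0, -1)) = 92*16 = 1472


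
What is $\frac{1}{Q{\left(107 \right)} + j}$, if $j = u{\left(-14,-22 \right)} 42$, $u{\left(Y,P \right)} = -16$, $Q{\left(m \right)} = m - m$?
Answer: $- \frac{1}{672} \approx -0.0014881$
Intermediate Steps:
$Q{\left(m \right)} = 0$
$j = -672$ ($j = \left(-16\right) 42 = -672$)
$\frac{1}{Q{\left(107 \right)} + j} = \frac{1}{0 - 672} = \frac{1}{-672} = - \frac{1}{672}$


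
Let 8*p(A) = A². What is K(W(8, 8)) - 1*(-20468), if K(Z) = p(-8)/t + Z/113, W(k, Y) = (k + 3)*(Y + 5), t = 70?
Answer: 80956397/3955 ≈ 20469.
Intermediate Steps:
p(A) = A²/8
W(k, Y) = (3 + k)*(5 + Y)
K(Z) = 4/35 + Z/113 (K(Z) = ((⅛)*(-8)²)/70 + Z/113 = ((⅛)*64)*(1/70) + Z*(1/113) = 8*(1/70) + Z/113 = 4/35 + Z/113)
K(W(8, 8)) - 1*(-20468) = (4/35 + (15 + 3*8 + 5*8 + 8*8)/113) - 1*(-20468) = (4/35 + (15 + 24 + 40 + 64)/113) + 20468 = (4/35 + (1/113)*143) + 20468 = (4/35 + 143/113) + 20468 = 5457/3955 + 20468 = 80956397/3955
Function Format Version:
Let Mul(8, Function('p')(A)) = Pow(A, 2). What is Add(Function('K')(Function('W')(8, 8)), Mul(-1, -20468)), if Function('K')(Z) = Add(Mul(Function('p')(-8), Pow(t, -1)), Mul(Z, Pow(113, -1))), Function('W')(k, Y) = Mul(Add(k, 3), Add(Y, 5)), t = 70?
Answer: Rational(80956397, 3955) ≈ 20469.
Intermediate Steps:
Function('p')(A) = Mul(Rational(1, 8), Pow(A, 2))
Function('W')(k, Y) = Mul(Add(3, k), Add(5, Y))
Function('K')(Z) = Add(Rational(4, 35), Mul(Rational(1, 113), Z)) (Function('K')(Z) = Add(Mul(Mul(Rational(1, 8), Pow(-8, 2)), Pow(70, -1)), Mul(Z, Pow(113, -1))) = Add(Mul(Mul(Rational(1, 8), 64), Rational(1, 70)), Mul(Z, Rational(1, 113))) = Add(Mul(8, Rational(1, 70)), Mul(Rational(1, 113), Z)) = Add(Rational(4, 35), Mul(Rational(1, 113), Z)))
Add(Function('K')(Function('W')(8, 8)), Mul(-1, -20468)) = Add(Add(Rational(4, 35), Mul(Rational(1, 113), Add(15, Mul(3, 8), Mul(5, 8), Mul(8, 8)))), Mul(-1, -20468)) = Add(Add(Rational(4, 35), Mul(Rational(1, 113), Add(15, 24, 40, 64))), 20468) = Add(Add(Rational(4, 35), Mul(Rational(1, 113), 143)), 20468) = Add(Add(Rational(4, 35), Rational(143, 113)), 20468) = Add(Rational(5457, 3955), 20468) = Rational(80956397, 3955)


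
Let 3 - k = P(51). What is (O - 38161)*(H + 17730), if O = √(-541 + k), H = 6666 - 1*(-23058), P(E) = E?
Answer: -1810892094 + 47454*I*√589 ≈ -1.8109e+9 + 1.1517e+6*I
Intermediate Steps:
k = -48 (k = 3 - 1*51 = 3 - 51 = -48)
H = 29724 (H = 6666 + 23058 = 29724)
O = I*√589 (O = √(-541 - 48) = √(-589) = I*√589 ≈ 24.269*I)
(O - 38161)*(H + 17730) = (I*√589 - 38161)*(29724 + 17730) = (-38161 + I*√589)*47454 = -1810892094 + 47454*I*√589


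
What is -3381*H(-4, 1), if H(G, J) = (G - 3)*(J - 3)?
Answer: -47334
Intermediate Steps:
H(G, J) = (-3 + G)*(-3 + J)
-3381*H(-4, 1) = -3381*(9 - 3*(-4) - 3*1 - 4*1) = -3381*(9 + 12 - 3 - 4) = -3381*14 = -47334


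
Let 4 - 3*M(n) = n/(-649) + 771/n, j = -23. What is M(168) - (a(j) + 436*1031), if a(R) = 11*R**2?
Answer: -16548699243/36344 ≈ -4.5534e+5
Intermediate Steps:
M(n) = 4/3 - 257/n + n/1947 (M(n) = 4/3 - (n/(-649) + 771/n)/3 = 4/3 - (n*(-1/649) + 771/n)/3 = 4/3 - (-n/649 + 771/n)/3 = 4/3 - (771/n - n/649)/3 = 4/3 + (-257/n + n/1947) = 4/3 - 257/n + n/1947)
M(168) - (a(j) + 436*1031) = (1/1947)*(-500379 + 168*(2596 + 168))/168 - (11*(-23)**2 + 436*1031) = (1/1947)*(1/168)*(-500379 + 168*2764) - (11*529 + 449516) = (1/1947)*(1/168)*(-500379 + 464352) - (5819 + 449516) = (1/1947)*(1/168)*(-36027) - 1*455335 = -4003/36344 - 455335 = -16548699243/36344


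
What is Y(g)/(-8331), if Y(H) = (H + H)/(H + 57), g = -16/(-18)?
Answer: -16/4340451 ≈ -3.6863e-6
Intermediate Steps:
g = 8/9 (g = -16*(-1/18) = 8/9 ≈ 0.88889)
Y(H) = 2*H/(57 + H) (Y(H) = (2*H)/(57 + H) = 2*H/(57 + H))
Y(g)/(-8331) = (2*(8/9)/(57 + 8/9))/(-8331) = (2*(8/9)/(521/9))*(-1/8331) = (2*(8/9)*(9/521))*(-1/8331) = (16/521)*(-1/8331) = -16/4340451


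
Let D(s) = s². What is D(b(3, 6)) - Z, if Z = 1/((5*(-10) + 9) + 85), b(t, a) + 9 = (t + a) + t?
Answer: 395/44 ≈ 8.9773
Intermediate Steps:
b(t, a) = -9 + a + 2*t (b(t, a) = -9 + ((t + a) + t) = -9 + ((a + t) + t) = -9 + (a + 2*t) = -9 + a + 2*t)
Z = 1/44 (Z = 1/((-50 + 9) + 85) = 1/(-41 + 85) = 1/44 ≈ 0.022727)
D(b(3, 6)) - Z = (-9 + 6 + 2*3)² - 1*1/44 = (-9 + 6 + 6)² - 1/44 = 3² - 1/44 = 9 - 1/44 = 395/44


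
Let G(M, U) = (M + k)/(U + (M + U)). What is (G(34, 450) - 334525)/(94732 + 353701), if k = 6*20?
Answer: -156223098/209418211 ≈ -0.74599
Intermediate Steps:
k = 120
G(M, U) = (120 + M)/(M + 2*U) (G(M, U) = (M + 120)/(U + (M + U)) = (120 + M)/(M + 2*U))
(G(34, 450) - 334525)/(94732 + 353701) = ((120 + 34)/(34 + 2*450) - 334525)/(94732 + 353701) = (154/(34 + 900) - 334525)/448433 = (154/934 - 334525)*(1/448433) = ((1/934)*154 - 334525)*(1/448433) = (77/467 - 334525)*(1/448433) = -156223098/467*1/448433 = -156223098/209418211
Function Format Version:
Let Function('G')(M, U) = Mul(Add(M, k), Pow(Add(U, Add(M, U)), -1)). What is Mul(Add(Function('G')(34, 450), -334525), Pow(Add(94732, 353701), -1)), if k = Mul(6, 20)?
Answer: Rational(-156223098, 209418211) ≈ -0.74599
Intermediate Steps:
k = 120
Function('G')(M, U) = Mul(Pow(Add(M, Mul(2, U)), -1), Add(120, M)) (Function('G')(M, U) = Mul(Add(M, 120), Pow(Add(U, Add(M, U)), -1)) = Mul(Add(120, M), Pow(Add(M, Mul(2, U)), -1)) = Mul(Pow(Add(M, Mul(2, U)), -1), Add(120, M)))
Mul(Add(Function('G')(34, 450), -334525), Pow(Add(94732, 353701), -1)) = Mul(Add(Mul(Pow(Add(34, Mul(2, 450)), -1), Add(120, 34)), -334525), Pow(Add(94732, 353701), -1)) = Mul(Add(Mul(Pow(Add(34, 900), -1), 154), -334525), Pow(448433, -1)) = Mul(Add(Mul(Pow(934, -1), 154), -334525), Rational(1, 448433)) = Mul(Add(Mul(Rational(1, 934), 154), -334525), Rational(1, 448433)) = Mul(Add(Rational(77, 467), -334525), Rational(1, 448433)) = Mul(Rational(-156223098, 467), Rational(1, 448433)) = Rational(-156223098, 209418211)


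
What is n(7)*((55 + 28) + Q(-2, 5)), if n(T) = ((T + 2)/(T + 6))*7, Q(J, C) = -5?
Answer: 378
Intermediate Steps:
n(T) = 7*(2 + T)/(6 + T) (n(T) = ((2 + T)/(6 + T))*7 = 7*(2 + T)/(6 + T))
n(7)*((55 + 28) + Q(-2, 5)) = (7*(2 + 7)/(6 + 7))*((55 + 28) - 5) = (7*9/13)*(83 - 5) = (7*(1/13)*9)*78 = (63/13)*78 = 378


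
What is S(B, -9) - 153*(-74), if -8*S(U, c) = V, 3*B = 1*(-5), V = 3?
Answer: 90573/8 ≈ 11322.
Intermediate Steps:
B = -5/3 (B = (1*(-5))/3 = (⅓)*(-5) = -5/3 ≈ -1.6667)
S(U, c) = -3/8 (S(U, c) = -⅛*3 = -3/8)
S(B, -9) - 153*(-74) = -3/8 - 153*(-74) = -3/8 + 11322 = 90573/8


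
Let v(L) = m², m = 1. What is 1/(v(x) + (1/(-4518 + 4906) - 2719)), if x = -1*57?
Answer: -388/1054583 ≈ -0.00036792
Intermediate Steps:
x = -57
v(L) = 1 (v(L) = 1² = 1)
1/(v(x) + (1/(-4518 + 4906) - 2719)) = 1/(1 + (1/(-4518 + 4906) - 2719)) = 1/(1 + (1/388 - 2719)) = 1/(1 - 1054971/388) = 1/(-1054583/388) = -388/1054583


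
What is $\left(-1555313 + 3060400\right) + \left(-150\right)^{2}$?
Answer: $1527587$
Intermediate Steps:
$\left(-1555313 + 3060400\right) + \left(-150\right)^{2} = 1505087 + 22500 = 1527587$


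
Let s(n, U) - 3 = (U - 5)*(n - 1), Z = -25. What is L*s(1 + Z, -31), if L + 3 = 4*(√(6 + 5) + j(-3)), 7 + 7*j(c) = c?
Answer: -7869 + 3612*√11 ≈ 4110.6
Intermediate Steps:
j(c) = -1 + c/7
s(n, U) = 3 + (-1 + n)*(-5 + U) (s(n, U) = 3 + (U - 5)*(n - 1) = 3 + (-5 + U)*(-1 + n) = 3 + (-1 + n)*(-5 + U))
L = -61/7 + 4*√11 (L = -3 + 4*(√(6 + 5) + (-1 + (⅐)*(-3))) = -3 + 4*(√11 + (-1 - 3/7)) = -3 + 4*(√11 - 10/7) = -3 + 4*(-10/7 + √11) = -3 + (-40/7 + 4*√11) = -61/7 + 4*√11 ≈ 4.5522)
L*s(1 + Z, -31) = (-61/7 + 4*√11)*(8 - 1*(-31) - 5*(1 - 25) - 31*(1 - 25)) = (-61/7 + 4*√11)*(8 + 31 - 5*(-24) - 31*(-24)) = (-61/7 + 4*√11)*(8 + 31 + 120 + 744) = (-61/7 + 4*√11)*903 = -7869 + 3612*√11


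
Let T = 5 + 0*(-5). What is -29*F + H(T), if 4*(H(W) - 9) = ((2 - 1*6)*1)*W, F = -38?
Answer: 1106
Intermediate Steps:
T = 5 (T = 5 + 0 = 5)
H(W) = 9 - W (H(W) = 9 + (((2 - 1*6)*1)*W)/4 = 9 + (((2 - 6)*1)*W)/4 = 9 + ((-4*1)*W)/4 = 9 + (-4*W)/4 = 9 - W)
-29*F + H(T) = -29*(-38) + (9 - 1*5) = 1102 + (9 - 5) = 1102 + 4 = 1106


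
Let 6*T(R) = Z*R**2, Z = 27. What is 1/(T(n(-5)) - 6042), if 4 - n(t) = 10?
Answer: -1/5880 ≈ -0.00017007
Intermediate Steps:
n(t) = -6 (n(t) = 4 - 1*10 = 4 - 10 = -6)
T(R) = 9*R**2/2 (T(R) = (27*R**2)/6 = 9*R**2/2)
1/(T(n(-5)) - 6042) = 1/((9/2)*(-6)**2 - 6042) = 1/((9/2)*36 - 6042) = 1/(162 - 6042) = 1/(-5880) = -1/5880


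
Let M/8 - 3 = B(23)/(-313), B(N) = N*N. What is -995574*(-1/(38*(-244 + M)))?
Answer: -51935777/462916 ≈ -112.19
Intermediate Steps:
B(N) = N²
M = 3280/313 (M = 24 + 8*(23²/(-313)) = 24 + 8*(529*(-1/313)) = 24 + 8*(-529/313) = 24 - 4232/313 = 3280/313 ≈ 10.479)
-995574*(-1/(38*(-244 + M))) = -995574*(-1/(38*(-244 + 3280/313))) = -995574/((-38*(-73092/313))) = -995574/2777496/313 = -995574*313/2777496 = -51935777/462916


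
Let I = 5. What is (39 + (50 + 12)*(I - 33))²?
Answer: 2879809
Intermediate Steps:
(39 + (50 + 12)*(I - 33))² = (39 + (50 + 12)*(5 - 33))² = (39 + 62*(-28))² = (39 - 1736)² = (-1697)² = 2879809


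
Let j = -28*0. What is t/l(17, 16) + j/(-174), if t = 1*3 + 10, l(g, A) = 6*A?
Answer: 13/96 ≈ 0.13542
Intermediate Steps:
j = 0
t = 13 (t = 3 + 10 = 13)
t/l(17, 16) + j/(-174) = 13/((6*16)) + 0/(-174) = 13/96 + 0*(-1/174) = 13*(1/96) + 0 = 13/96 + 0 = 13/96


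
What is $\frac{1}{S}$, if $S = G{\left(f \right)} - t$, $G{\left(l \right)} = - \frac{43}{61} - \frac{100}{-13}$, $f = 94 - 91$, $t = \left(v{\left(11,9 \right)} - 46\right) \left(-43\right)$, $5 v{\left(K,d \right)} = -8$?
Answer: $- \frac{3965}{8087857} \approx -0.00049024$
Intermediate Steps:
$v{\left(K,d \right)} = - \frac{8}{5}$ ($v{\left(K,d \right)} = \frac{1}{5} \left(-8\right) = - \frac{8}{5}$)
$t = \frac{10234}{5}$ ($t = \left(- \frac{8}{5} - 46\right) \left(-43\right) = \left(- \frac{238}{5}\right) \left(-43\right) = \frac{10234}{5} \approx 2046.8$)
$f = 3$ ($f = 94 - 91 = 3$)
$G{\left(l \right)} = \frac{5541}{793}$ ($G{\left(l \right)} = \left(-43\right) \frac{1}{61} - - \frac{100}{13} = - \frac{43}{61} + \frac{100}{13} = \frac{5541}{793}$)
$S = - \frac{8087857}{3965}$ ($S = \frac{5541}{793} - \frac{10234}{5} = - \frac{8087857}{3965} \approx -2039.8$)
$\frac{1}{S} = \frac{1}{- \frac{8087857}{3965}} = - \frac{3965}{8087857}$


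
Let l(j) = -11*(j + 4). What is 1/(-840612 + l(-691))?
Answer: -1/833055 ≈ -1.2004e-6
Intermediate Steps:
l(j) = -44 - 11*j (l(j) = -11*(4 + j) = -44 - 11*j)
1/(-840612 + l(-691)) = 1/(-840612 + (-44 - 11*(-691))) = 1/(-840612 + (-44 + 7601)) = 1/(-840612 + 7557) = 1/(-833055) = -1/833055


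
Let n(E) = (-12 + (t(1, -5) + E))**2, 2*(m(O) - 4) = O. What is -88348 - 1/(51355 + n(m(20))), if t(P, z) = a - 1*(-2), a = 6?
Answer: -4545946341/51455 ≈ -88348.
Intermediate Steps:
m(O) = 4 + O/2
t(P, z) = 8 (t(P, z) = 6 - 1*(-2) = 6 + 2 = 8)
n(E) = (-4 + E)**2 (n(E) = (-12 + (8 + E))**2 = (-4 + E)**2)
-88348 - 1/(51355 + n(m(20))) = -88348 - 1/(51355 + (-4 + (4 + (1/2)*20))**2) = -88348 - 1/(51355 + (-4 + (4 + 10))**2) = -88348 - 1/(51355 + (-4 + 14)**2) = -88348 - 1/(51355 + 10**2) = -88348 - 1/(51355 + 100) = -88348 - 1/51455 = -4545946341/51455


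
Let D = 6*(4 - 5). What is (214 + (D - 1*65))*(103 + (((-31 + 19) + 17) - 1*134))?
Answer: -3718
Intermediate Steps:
D = -6 (D = 6*(-1) = -6)
(214 + (D - 1*65))*(103 + (((-31 + 19) + 17) - 1*134)) = (214 + (-6 - 1*65))*(103 + (((-31 + 19) + 17) - 1*134)) = (214 + (-6 - 65))*(103 + ((-12 + 17) - 134)) = (214 - 71)*(103 + (5 - 134)) = 143*(103 - 129) = 143*(-26) = -3718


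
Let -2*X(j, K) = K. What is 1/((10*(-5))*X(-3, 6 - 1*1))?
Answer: 1/125 ≈ 0.0080000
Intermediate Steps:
X(j, K) = -K/2
1/((10*(-5))*X(-3, 6 - 1*1)) = 1/((10*(-5))*(-(6 - 1*1)/2)) = 1/(-(-25)*(6 - 1)) = 1/(-(-25)*5) = 1/(-50*(-5/2)) = 1/125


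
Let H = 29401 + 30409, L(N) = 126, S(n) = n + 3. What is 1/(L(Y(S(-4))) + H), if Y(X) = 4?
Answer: 1/59936 ≈ 1.6684e-5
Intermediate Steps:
S(n) = 3 + n
H = 59810
1/(L(Y(S(-4))) + H) = 1/(126 + 59810) = 1/59936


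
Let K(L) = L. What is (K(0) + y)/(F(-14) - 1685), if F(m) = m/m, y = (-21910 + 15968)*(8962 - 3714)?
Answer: 7795904/421 ≈ 18518.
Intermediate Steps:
y = -31183616 (y = -5942*5248 = -31183616)
F(m) = 1
(K(0) + y)/(F(-14) - 1685) = (0 - 31183616)/(1 - 1685) = -31183616/(-1684) = -31183616*(-1/1684) = 7795904/421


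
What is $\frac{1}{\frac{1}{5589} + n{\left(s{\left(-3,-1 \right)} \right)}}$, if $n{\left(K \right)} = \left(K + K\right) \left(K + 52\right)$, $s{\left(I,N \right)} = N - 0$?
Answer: $- \frac{5589}{570077} \approx -0.0098039$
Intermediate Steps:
$s{\left(I,N \right)} = N$ ($s{\left(I,N \right)} = N + 0 = N$)
$n{\left(K \right)} = 2 K \left(52 + K\right)$
$\frac{1}{\frac{1}{5589} + n{\left(s{\left(-3,-1 \right)} \right)}} = \frac{1}{\frac{1}{5589} + 2 \left(-1\right) \left(52 - 1\right)} = \frac{1}{\frac{1}{5589} + 2 \left(-1\right) 51} = \frac{1}{\frac{1}{5589} - 102} = \frac{1}{- \frac{570077}{5589}} = - \frac{5589}{570077}$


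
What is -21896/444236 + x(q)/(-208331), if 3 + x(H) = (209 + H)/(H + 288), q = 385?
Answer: -767333561587/15571222892017 ≈ -0.049279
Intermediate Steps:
x(H) = -3 + (209 + H)/(288 + H) (x(H) = -3 + (209 + H)/(H + 288) = -3 + (209 + H)/(288 + H))
-21896/444236 + x(q)/(-208331) = -21896/444236 + ((-655 - 2*385)/(288 + 385))/(-208331) = -21896*1/444236 + ((-655 - 770)/673)*(-1/208331) = -5474/111059 + ((1/673)*(-1425))*(-1/208331) = -5474/111059 - 1425/673*(-1/208331) = -5474/111059 + 1425/140206763 = -767333561587/15571222892017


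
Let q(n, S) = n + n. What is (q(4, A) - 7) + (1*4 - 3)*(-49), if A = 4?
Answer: -48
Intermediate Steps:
q(n, S) = 2*n
(q(4, A) - 7) + (1*4 - 3)*(-49) = (2*4 - 7) + (1*4 - 3)*(-49) = (8 - 7) + (4 - 3)*(-49) = 1 + 1*(-49) = 1 - 49 = -48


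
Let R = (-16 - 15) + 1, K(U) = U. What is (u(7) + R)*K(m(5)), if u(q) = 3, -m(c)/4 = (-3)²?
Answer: 972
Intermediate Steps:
m(c) = -36 (m(c) = -4*(-3)² = -4*9 = -36)
R = -30 (R = -31 + 1 = -30)
(u(7) + R)*K(m(5)) = (3 - 30)*(-36) = -27*(-36) = 972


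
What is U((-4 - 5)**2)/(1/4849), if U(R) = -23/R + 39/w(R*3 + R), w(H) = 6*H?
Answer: -92131/72 ≈ -1279.6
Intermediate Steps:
U(R) = -171/(8*R) (U(R) = -23/R + 39/((6*(R*3 + R))) = -23/R + 39/((6*(3*R + R))) = -23/R + 39/((6*(4*R))) = -23/R + 39/((24*R)) = -23/R + 39*(1/(24*R)) = -23/R + 13/(8*R) = -171/(8*R))
U((-4 - 5)**2)/(1/4849) = (-171/(8*(-4 - 5)**2))/(1/4849) = (-171/(8*((-9)**2)))/(1/4849) = -171/8/81*4849 = -171/8*1/81*4849 = -19/72*4849 = -92131/72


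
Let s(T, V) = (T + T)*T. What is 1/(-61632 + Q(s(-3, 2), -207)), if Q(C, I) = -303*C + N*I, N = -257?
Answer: -1/13887 ≈ -7.2010e-5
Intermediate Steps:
s(T, V) = 2*T**2 (s(T, V) = (2*T)*T = 2*T**2)
Q(C, I) = -303*C - 257*I
1/(-61632 + Q(s(-3, 2), -207)) = 1/(-61632 + (-606*(-3)**2 - 257*(-207))) = 1/(-61632 + (-606*9 + 53199)) = 1/(-61632 + (-303*18 + 53199)) = 1/(-61632 + (-5454 + 53199)) = 1/(-61632 + 47745) = 1/(-13887) = -1/13887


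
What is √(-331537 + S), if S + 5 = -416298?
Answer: 8*I*√11685 ≈ 864.78*I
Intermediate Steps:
S = -416303 (S = -5 - 416298 = -416303)
√(-331537 + S) = √(-331537 - 416303) = √(-747840) = 8*I*√11685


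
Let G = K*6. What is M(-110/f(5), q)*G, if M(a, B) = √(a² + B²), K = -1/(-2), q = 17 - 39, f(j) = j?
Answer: 66*√2 ≈ 93.338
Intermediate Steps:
q = -22
K = ½ (K = -1*(-½) = ½ ≈ 0.50000)
M(a, B) = √(B² + a²)
G = 3 (G = (½)*6 = 3)
M(-110/f(5), q)*G = √((-22)² + (-110/5)²)*3 = √(484 + (-110*⅕)²)*3 = √(484 + (-22)²)*3 = √(484 + 484)*3 = √968*3 = (22*√2)*3 = 66*√2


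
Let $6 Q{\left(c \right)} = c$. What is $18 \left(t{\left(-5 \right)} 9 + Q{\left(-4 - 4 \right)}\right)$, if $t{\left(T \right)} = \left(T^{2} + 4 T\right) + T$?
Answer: $-24$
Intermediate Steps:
$Q{\left(c \right)} = \frac{c}{6}$
$t{\left(T \right)} = T^{2} + 5 T$
$18 \left(t{\left(-5 \right)} 9 + Q{\left(-4 - 4 \right)}\right) = 18 \left(- 5 \left(5 - 5\right) 9 + \frac{-4 - 4}{6}\right) = 18 \left(\left(-5\right) 0 \cdot 9 + \frac{1}{6} \left(-8\right)\right) = 18 \left(0 \cdot 9 - \frac{4}{3}\right) = 18 \left(0 - \frac{4}{3}\right) = 18 \left(- \frac{4}{3}\right) = -24$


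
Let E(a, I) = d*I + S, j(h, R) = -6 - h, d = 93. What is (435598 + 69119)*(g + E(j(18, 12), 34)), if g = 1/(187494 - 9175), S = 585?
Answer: 337232363823798/178319 ≈ 1.8912e+9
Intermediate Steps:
g = 1/178319 ≈ 5.6079e-6
E(a, I) = 585 + 93*I (E(a, I) = 93*I + 585 = 585 + 93*I)
(435598 + 69119)*(g + E(j(18, 12), 34)) = (435598 + 69119)*(1/178319 + (585 + 93*34)) = 504717*(1/178319 + (585 + 3162)) = 504717*(1/178319 + 3747) = 504717*(668161294/178319) = 337232363823798/178319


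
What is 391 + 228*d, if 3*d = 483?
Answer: 37099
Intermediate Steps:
d = 161 (d = (1/3)*483 = 161)
391 + 228*d = 391 + 228*161 = 391 + 36708 = 37099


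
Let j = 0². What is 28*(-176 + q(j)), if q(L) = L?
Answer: -4928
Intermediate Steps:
j = 0
28*(-176 + q(j)) = 28*(-176 + 0) = 28*(-176) = -4928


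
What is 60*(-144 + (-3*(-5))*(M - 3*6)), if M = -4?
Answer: -28440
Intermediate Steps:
60*(-144 + (-3*(-5))*(M - 3*6)) = 60*(-144 + (-3*(-5))*(-4 - 3*6)) = 60*(-144 + 15*(-4 - 18)) = 60*(-144 + 15*(-22)) = 60*(-144 - 330) = 60*(-474) = -28440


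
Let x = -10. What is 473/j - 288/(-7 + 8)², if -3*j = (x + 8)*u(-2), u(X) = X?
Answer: -2571/4 ≈ -642.75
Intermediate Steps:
j = -4/3 (j = -(-10 + 8)*(-2)/3 = -(-2)*(-2)/3 = -⅓*4 = -4/3 ≈ -1.3333)
473/j - 288/(-7 + 8)² = 473/(-4/3) - 288/(-7 + 8)² = 473*(-¾) - 288/(1²) = -1419/4 - 288/1 = -1419/4 - 288*1 = -1419/4 - 288 = -2571/4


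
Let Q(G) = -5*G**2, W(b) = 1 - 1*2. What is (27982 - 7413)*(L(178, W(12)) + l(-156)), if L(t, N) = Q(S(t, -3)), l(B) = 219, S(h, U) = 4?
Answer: 2859091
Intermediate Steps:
W(b) = -1 (W(b) = 1 - 2 = -1)
L(t, N) = -80 (L(t, N) = -5*4**2 = -5*16 = -80)
(27982 - 7413)*(L(178, W(12)) + l(-156)) = (27982 - 7413)*(-80 + 219) = 20569*139 = 2859091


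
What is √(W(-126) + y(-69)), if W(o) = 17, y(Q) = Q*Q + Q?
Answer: √4709 ≈ 68.622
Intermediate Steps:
y(Q) = Q + Q² (y(Q) = Q² + Q = Q + Q²)
√(W(-126) + y(-69)) = √(17 - 69*(1 - 69)) = √(17 - 69*(-68)) = √(17 + 4692) = √4709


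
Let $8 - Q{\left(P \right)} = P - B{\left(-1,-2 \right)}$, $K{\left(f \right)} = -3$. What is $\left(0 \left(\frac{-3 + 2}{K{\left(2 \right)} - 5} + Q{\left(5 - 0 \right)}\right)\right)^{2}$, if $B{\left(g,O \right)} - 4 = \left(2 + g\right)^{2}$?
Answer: $0$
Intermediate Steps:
$B{\left(g,O \right)} = 4 + \left(2 + g\right)^{2}$
$Q{\left(P \right)} = 13 - P$ ($Q{\left(P \right)} = 8 - \left(P - \left(4 + \left(2 - 1\right)^{2}\right)\right) = 8 - \left(P - \left(4 + 1^{2}\right)\right) = 8 - \left(P - \left(4 + 1\right)\right) = 8 - \left(P - 5\right) = 8 - \left(-5 + P\right) = 13 - P$)
$\left(0 \left(\frac{-3 + 2}{K{\left(2 \right)} - 5} + Q{\left(5 - 0 \right)}\right)\right)^{2} = \left(0 \left(\frac{-3 + 2}{-3 - 5} + \left(13 - \left(5 - 0\right)\right)\right)\right)^{2} = \left(0 \left(- \frac{1}{-8} + \left(13 - \left(5 + 0\right)\right)\right)\right)^{2} = \left(0 \left(\left(-1\right) \left(- \frac{1}{8}\right) + \left(13 - 5\right)\right)\right)^{2} = \left(0 \left(\frac{1}{8} + \left(13 - 5\right)\right)\right)^{2} = \left(0 \left(\frac{1}{8} + 8\right)\right)^{2} = \left(0 \cdot \frac{65}{8}\right)^{2} = 0^{2} = 0$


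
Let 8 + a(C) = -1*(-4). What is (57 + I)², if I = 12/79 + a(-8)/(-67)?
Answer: 91700558041/28015849 ≈ 3273.2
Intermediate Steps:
a(C) = -4 (a(C) = -8 - 1*(-4) = -8 + 4 = -4)
I = 1120/5293 (I = 12/79 - 4/(-67) = 12*(1/79) - 4*(-1/67) = 12/79 + 4/67 = 1120/5293 ≈ 0.21160)
(57 + I)² = (57 + 1120/5293)² = (302821/5293)² = 91700558041/28015849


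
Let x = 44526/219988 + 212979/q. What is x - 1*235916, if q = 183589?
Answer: -4763986694490823/20193688466 ≈ -2.3591e+5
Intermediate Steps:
x = 27513654033/20193688466 (x = 44526/219988 + 212979/183589 = 44526*(1/219988) + 212979*(1/183589) = 22263/109994 + 212979/183589 = 27513654033/20193688466 ≈ 1.3625)
x - 1*235916 = 27513654033/20193688466 - 1*235916 = 27513654033/20193688466 - 235916 = -4763986694490823/20193688466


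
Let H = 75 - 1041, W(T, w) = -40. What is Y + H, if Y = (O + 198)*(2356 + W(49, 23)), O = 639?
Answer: 1937526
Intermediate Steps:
Y = 1938492 (Y = (639 + 198)*(2356 - 40) = 837*2316 = 1938492)
H = -966
Y + H = 1938492 - 966 = 1937526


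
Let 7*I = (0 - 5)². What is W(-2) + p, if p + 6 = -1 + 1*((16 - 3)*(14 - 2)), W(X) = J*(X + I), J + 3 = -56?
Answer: 394/7 ≈ 56.286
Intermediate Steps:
J = -59 (J = -3 - 56 = -59)
I = 25/7 (I = (0 - 5)²/7 = (⅐)*(-5)² = (⅐)*25 = 25/7 ≈ 3.5714)
W(X) = -1475/7 - 59*X (W(X) = -59*(X + 25/7) = -59*(25/7 + X) = -1475/7 - 59*X)
p = 149 (p = -6 + (-1 + 1*((16 - 3)*(14 - 2))) = -6 + (-1 + 1*(13*12)) = -6 + (-1 + 1*156) = -6 + (-1 + 156) = -6 + 155 = 149)
W(-2) + p = (-1475/7 - 59*(-2)) + 149 = (-1475/7 + 118) + 149 = -649/7 + 149 = 394/7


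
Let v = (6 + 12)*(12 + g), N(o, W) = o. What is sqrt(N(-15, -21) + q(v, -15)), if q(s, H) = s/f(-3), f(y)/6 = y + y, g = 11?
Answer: I*sqrt(106)/2 ≈ 5.1478*I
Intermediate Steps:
v = 414 (v = (6 + 12)*(12 + 11) = 18*23 = 414)
f(y) = 12*y (f(y) = 6*(y + y) = 6*(2*y) = 12*y)
q(s, H) = -s/36 (q(s, H) = s/((12*(-3))) = s/(-36) = s*(-1/36) = -s/36)
sqrt(N(-15, -21) + q(v, -15)) = sqrt(-15 - 1/36*414) = sqrt(-15 - 23/2) = sqrt(-53/2) = I*sqrt(106)/2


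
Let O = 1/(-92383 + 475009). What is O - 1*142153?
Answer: -54391433777/382626 ≈ -1.4215e+5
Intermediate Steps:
O = 1/382626 ≈ 2.6135e-6
O - 1*142153 = 1/382626 - 1*142153 = 1/382626 - 142153 = -54391433777/382626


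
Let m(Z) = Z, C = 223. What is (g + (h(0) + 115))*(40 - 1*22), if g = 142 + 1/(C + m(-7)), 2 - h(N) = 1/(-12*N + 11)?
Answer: 615179/132 ≈ 4660.4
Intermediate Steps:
h(N) = 2 - 1/(11 - 12*N) (h(N) = 2 - 1/(-12*N + 11) = 2 - 1/(11 - 12*N))
g = 30673/216 (g = 142 + 1/(223 - 7) = 142 + 1/216 = 30673/216 ≈ 142.00)
(g + (h(0) + 115))*(40 - 1*22) = (30673/216 + (3*(-7 + 8*0)/(-11 + 12*0) + 115))*(40 - 1*22) = (30673/216 + (3*(-7 + 0)/(-11 + 0) + 115))*(40 - 22) = (30673/216 + (3*(-7)/(-11) + 115))*18 = (30673/216 + (3*(-1/11)*(-7) + 115))*18 = (30673/216 + (21/11 + 115))*18 = (30673/216 + 1286/11)*18 = (615179/2376)*18 = 615179/132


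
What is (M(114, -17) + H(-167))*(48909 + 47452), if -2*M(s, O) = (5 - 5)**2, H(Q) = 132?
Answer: 12719652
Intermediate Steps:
M(s, O) = 0 (M(s, O) = -(5 - 5)**2/2 = -1/2*0**2 = -1/2*0 = 0)
(M(114, -17) + H(-167))*(48909 + 47452) = (0 + 132)*(48909 + 47452) = 132*96361 = 12719652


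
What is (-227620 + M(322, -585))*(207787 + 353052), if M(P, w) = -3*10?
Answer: -127674998350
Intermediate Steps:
M(P, w) = -30
(-227620 + M(322, -585))*(207787 + 353052) = (-227620 - 30)*(207787 + 353052) = -227650*560839 = -127674998350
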